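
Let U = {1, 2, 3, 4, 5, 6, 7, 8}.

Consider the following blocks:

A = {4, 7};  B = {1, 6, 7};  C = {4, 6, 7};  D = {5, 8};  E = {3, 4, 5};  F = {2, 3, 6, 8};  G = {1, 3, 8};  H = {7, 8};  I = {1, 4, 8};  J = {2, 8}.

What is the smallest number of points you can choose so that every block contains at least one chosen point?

3

The 3 points {1, 4, 8} hit every block.
The blocks B, E, J are pairwise disjoint, so any hitting set needs a separate point for each — at least 3. Hence 3 is optimal.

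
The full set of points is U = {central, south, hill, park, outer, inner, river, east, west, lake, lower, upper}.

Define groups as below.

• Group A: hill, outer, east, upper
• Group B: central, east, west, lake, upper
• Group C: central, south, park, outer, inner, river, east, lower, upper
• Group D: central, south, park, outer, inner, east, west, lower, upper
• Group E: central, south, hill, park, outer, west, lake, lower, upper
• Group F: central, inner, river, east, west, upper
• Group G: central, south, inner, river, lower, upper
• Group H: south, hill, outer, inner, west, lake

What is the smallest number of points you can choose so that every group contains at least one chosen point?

T = {west, upper} meets every group (each contains at least one member of T), and |T| = 2.
No single point lies in every group, so at least 2 are needed and 2 is optimal.

2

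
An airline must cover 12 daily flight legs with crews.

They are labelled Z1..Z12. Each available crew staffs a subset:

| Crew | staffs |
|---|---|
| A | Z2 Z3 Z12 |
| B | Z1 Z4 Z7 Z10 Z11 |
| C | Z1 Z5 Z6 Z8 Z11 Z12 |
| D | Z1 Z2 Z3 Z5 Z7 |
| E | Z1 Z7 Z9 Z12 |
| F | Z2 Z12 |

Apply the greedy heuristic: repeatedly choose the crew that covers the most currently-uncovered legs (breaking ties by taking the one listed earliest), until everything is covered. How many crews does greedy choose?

4

Greedy: pick C (covers 6 new) → pick B (covers 3 new) → pick A (covers 2 new) → pick E (covers 1 new). Total picks: 4.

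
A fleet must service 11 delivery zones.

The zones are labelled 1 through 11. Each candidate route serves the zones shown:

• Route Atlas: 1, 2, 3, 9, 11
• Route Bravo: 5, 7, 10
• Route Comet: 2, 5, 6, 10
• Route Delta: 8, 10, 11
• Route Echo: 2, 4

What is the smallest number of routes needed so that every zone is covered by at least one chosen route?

Atlas and Bravo and Comet and Delta and Echo together: Atlas ∪ Bravo ∪ Comet ∪ Delta ∪ Echo = {1, 2, 3, 4, 5, 6, 7, 8, 9, 10, 11} — every zone is covered.
No 4 of the 5 routes cover everything (all 5 combinations miss at least one zone), so 5 is optimal.

5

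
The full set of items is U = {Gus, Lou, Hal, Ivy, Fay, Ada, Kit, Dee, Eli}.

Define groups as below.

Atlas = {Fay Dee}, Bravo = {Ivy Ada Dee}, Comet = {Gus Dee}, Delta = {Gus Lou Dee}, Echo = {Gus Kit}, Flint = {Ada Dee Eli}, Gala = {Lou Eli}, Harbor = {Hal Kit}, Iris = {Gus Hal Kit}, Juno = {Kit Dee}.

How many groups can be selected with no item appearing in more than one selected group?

Bravo, Echo, Gala are pairwise disjoint (Bravo={Ivy,Ada,Dee}; Echo={Gus,Kit}; Gala={Lou,Eli}).
Every remaining group overlaps one of these, and no 4 of the listed groups are pairwise disjoint, so 3 is the maximum.

3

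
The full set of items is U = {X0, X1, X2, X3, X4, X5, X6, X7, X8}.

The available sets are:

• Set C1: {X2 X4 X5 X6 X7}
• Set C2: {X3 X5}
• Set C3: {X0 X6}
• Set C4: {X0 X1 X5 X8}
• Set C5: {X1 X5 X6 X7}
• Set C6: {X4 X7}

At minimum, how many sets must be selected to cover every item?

C1, C2, and C4 cover everything between them: the union {X0, X1, X2, X3, X4, X5, X6, X7, X8} is all of U.
Only C1 contains X2, so C1 is forced; the remaining 4 items need at least 2 more sets (each remaining set adds at most 3) — so at least 3 sets are needed, and 3 is optimal.

3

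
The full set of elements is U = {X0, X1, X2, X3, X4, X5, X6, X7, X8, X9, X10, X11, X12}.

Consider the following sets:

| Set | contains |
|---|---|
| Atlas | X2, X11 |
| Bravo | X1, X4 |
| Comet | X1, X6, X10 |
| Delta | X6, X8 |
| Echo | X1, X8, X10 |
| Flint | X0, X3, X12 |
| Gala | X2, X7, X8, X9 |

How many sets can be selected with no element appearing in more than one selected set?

4

Atlas, Bravo, Delta, Flint are pairwise disjoint (Atlas={X2,X11}; Bravo={X1,X4}; Delta={X6,X8}; Flint={X0,X3,X12}).
Every remaining set overlaps one of these, and no 5 of the listed sets are pairwise disjoint, so 4 is the maximum.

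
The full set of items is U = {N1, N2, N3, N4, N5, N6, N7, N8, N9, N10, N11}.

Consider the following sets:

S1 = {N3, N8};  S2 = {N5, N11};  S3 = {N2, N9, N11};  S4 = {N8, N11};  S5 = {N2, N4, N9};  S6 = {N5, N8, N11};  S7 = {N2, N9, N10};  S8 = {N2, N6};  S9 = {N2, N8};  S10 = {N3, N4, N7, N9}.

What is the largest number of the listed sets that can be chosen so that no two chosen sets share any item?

3

S1, S2, S8 are pairwise disjoint (S1={N3,N8}; S2={N5,N11}; S8={N2,N6}).
Every remaining set overlaps one of these, and no 4 of the listed sets are pairwise disjoint, so 3 is the maximum.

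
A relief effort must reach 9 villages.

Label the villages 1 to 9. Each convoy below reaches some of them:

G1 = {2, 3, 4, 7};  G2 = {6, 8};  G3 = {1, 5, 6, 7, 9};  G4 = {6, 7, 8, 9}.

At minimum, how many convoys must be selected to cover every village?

Take {G1, G3, G4}. Their union is {1, 2, 3, 4, 5, 6, 7, 8, 9}, which is all 9 villages.
Only G3 contains 1, so G3 is forced; the remaining 4 villages need at least 2 more convoys (each remaining convoy adds at most 3) — so at least 3 convoys are needed, and 3 is optimal.

3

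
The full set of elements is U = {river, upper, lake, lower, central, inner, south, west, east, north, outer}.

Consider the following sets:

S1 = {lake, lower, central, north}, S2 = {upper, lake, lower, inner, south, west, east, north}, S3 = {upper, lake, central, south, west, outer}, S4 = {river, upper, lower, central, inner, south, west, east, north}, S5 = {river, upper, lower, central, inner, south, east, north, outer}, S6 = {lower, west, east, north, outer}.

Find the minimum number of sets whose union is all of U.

2

S3 and S5 together: S3 ∪ S5 = {river, upper, lake, lower, central, inner, south, west, east, north, outer} — every element is covered.
No single set has all 11 elements (the largest, S4, has 9), so 2 is optimal.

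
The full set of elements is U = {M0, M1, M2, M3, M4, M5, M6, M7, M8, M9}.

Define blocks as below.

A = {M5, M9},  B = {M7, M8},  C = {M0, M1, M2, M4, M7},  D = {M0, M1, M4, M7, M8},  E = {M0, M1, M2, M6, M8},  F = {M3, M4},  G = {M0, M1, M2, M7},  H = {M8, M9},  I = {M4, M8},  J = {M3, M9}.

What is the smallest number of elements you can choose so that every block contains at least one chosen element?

T = {M4, M7, M8, M9} meets every block (each contains at least one member of T), and |T| = 4.
No choice of 3 elements meets every block, so 4 is the minimum.

4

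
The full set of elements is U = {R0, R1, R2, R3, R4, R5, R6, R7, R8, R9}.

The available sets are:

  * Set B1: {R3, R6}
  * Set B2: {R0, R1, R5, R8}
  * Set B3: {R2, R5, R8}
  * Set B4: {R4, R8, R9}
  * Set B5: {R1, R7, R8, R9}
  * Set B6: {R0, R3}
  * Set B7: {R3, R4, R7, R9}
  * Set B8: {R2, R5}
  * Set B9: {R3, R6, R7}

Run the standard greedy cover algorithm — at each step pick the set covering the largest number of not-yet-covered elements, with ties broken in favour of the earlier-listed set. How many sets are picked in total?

Greedy: pick B2 (covers 4 new) → pick B7 (covers 4 new) → pick B1 (covers 1 new) → pick B3 (covers 1 new). Total picks: 4.

4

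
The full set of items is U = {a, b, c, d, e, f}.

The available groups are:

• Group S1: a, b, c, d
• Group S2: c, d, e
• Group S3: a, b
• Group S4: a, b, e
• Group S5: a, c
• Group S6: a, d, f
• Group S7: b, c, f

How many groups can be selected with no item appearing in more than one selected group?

S2, S3 are pairwise disjoint (S2={c,d,e}; S3={a,b}).
Every remaining group overlaps one of these, and no 3 of the listed groups are pairwise disjoint, so 2 is the maximum.

2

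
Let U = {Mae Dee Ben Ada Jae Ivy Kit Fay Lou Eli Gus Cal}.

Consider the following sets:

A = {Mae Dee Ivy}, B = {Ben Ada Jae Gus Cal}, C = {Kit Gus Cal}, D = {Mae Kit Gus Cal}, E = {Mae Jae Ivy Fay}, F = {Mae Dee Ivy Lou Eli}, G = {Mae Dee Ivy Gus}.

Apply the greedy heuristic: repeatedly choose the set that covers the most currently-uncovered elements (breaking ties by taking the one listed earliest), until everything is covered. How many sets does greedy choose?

4

Greedy: pick B (covers 5 new) → pick F (covers 5 new) → pick C (covers 1 new) → pick E (covers 1 new). Total picks: 4.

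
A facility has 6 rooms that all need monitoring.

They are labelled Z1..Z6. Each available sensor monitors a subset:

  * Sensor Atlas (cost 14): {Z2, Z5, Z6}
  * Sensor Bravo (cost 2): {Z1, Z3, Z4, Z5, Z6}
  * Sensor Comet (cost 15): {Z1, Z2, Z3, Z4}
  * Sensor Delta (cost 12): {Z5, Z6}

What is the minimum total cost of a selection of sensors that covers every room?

16

Atlas, Bravo together cover every room (Atlas ∪ Bravo = {Z1, Z2, Z3, Z4, Z5, Z6}); total cost 14 + 2 = 16.
No covering selection has total cost below 16.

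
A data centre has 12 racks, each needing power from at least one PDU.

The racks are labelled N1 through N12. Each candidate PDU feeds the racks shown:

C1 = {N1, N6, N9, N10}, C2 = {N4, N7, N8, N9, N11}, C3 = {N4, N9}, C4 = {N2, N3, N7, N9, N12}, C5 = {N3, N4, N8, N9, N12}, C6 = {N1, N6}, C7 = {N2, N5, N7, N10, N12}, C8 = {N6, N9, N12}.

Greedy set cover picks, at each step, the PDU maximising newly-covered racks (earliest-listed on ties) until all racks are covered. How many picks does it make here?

4

Greedy: pick C2 (covers 5 new) → pick C7 (covers 4 new) → pick C1 (covers 2 new) → pick C4 (covers 1 new). Total picks: 4.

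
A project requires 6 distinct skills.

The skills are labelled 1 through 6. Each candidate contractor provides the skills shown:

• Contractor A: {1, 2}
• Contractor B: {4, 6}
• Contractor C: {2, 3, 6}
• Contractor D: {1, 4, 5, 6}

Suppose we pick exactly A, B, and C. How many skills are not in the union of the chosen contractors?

Union of A, B, C = {1, 2, 3, 4, 6}.
Not covered: 5 — 1 skill.

1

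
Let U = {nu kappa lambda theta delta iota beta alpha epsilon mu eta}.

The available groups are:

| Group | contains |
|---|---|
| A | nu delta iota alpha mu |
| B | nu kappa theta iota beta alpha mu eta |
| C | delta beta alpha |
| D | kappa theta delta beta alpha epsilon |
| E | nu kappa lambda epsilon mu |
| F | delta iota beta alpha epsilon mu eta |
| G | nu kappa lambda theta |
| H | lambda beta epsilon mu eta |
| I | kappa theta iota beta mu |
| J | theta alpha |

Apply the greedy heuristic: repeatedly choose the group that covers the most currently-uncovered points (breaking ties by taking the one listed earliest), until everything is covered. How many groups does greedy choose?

3

Greedy: pick B (covers 8 new) → pick D (covers 2 new) → pick E (covers 1 new). Total picks: 3.
(The true minimum cover uses only 2 groups, so greedy is not optimal here.)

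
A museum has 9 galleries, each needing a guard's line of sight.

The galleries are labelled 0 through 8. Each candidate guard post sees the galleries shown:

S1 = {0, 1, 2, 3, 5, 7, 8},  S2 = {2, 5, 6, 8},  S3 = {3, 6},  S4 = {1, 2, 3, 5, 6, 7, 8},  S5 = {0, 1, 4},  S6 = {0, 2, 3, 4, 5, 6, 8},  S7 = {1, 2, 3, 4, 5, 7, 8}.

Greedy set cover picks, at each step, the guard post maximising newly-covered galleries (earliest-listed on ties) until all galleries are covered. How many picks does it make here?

Greedy: pick S1 (covers 7 new) → pick S6 (covers 2 new). Total picks: 2.

2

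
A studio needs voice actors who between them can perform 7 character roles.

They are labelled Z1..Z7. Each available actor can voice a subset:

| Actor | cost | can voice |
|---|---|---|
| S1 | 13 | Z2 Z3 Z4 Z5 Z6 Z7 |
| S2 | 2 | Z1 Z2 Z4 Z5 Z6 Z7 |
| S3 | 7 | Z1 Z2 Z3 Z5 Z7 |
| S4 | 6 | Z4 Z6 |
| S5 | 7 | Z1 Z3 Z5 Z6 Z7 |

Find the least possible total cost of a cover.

S2, S5 together cover every role (S2 ∪ S5 = {Z1, Z2, Z3, Z4, Z5, Z6, Z7}); total cost 2 + 7 = 9.
No covering selection has total cost below 9.

9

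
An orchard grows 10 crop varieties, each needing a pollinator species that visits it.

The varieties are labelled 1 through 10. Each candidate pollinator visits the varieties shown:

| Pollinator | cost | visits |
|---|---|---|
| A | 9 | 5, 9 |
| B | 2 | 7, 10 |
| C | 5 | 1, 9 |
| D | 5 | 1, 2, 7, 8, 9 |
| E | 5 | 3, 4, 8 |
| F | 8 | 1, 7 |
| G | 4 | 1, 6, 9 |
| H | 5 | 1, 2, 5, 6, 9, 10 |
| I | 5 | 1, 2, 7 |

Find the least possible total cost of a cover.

12

B, E, H together cover every variety (B ∪ E ∪ H = {1, 2, 3, 4, 5, 6, 7, 8, 9, 10}); total cost 2 + 5 + 5 = 12.
No covering selection has total cost below 12.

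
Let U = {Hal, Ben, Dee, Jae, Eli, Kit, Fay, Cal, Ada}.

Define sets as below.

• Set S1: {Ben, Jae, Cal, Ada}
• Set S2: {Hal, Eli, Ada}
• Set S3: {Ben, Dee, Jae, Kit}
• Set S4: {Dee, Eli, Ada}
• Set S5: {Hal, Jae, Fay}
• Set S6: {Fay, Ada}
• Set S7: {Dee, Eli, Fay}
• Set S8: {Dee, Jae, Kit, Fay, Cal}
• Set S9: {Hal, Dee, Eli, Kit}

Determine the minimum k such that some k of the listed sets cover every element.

S1, S2, and S8 cover everything between them: the union {Hal, Ben, Dee, Jae, Eli, Kit, Fay, Cal, Ada} is all of U.
No 2 of the 9 sets cover everything (all 36 combinations miss at least one element), so 3 is optimal.

3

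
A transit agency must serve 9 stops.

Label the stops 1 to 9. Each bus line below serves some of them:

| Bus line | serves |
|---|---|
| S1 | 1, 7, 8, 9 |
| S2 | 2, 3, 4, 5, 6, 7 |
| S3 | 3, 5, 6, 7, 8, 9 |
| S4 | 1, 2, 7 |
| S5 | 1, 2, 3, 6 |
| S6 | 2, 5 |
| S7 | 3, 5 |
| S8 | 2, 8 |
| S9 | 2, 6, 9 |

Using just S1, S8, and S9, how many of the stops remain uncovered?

3

Union of S1, S8, S9 = {1, 2, 6, 7, 8, 9}.
Not covered: 3, 4, 5 — 3 stops.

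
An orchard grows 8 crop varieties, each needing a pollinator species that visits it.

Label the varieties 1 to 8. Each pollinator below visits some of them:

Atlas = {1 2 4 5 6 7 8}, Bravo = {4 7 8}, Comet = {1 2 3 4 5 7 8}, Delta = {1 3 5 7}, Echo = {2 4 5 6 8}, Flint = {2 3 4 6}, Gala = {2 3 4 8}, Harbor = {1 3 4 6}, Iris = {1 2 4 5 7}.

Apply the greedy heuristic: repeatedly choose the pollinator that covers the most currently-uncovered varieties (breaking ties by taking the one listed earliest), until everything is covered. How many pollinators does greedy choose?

Greedy: pick Atlas (covers 7 new) → pick Comet (covers 1 new). Total picks: 2.

2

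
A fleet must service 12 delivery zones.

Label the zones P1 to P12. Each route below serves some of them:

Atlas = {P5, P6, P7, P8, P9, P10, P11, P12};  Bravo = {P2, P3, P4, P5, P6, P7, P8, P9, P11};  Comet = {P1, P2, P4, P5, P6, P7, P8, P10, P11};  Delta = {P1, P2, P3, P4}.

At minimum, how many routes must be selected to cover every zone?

2

Atlas and Delta together: Atlas ∪ Delta = {P1, P2, P3, P4, P5, P6, P7, P8, P9, P10, P11, P12} — every zone is covered.
No single route has all 12 zones (the largest, Bravo, has 9), so 2 is optimal.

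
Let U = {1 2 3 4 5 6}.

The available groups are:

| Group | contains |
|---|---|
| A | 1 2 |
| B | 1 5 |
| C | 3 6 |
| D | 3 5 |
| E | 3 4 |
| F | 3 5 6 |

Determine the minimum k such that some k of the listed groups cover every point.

A and E and F together: A ∪ E ∪ F = {1, 2, 3, 4, 5, 6} — every point is covered.
Only A contains 2, so A is forced; the remaining 4 points need at least 2 more groups (each remaining group adds at most 3) — so at least 3 groups are needed, and 3 is optimal.

3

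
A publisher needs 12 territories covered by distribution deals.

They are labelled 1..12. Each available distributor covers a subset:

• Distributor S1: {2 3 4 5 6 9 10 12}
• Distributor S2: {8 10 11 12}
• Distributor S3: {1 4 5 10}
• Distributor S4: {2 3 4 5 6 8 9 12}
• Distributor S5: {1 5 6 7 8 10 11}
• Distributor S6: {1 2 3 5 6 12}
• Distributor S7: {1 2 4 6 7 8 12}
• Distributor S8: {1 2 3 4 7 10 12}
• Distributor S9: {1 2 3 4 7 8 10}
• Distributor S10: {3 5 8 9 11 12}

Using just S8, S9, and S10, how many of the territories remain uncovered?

Union of S8, S9, S10 = {1, 2, 3, 4, 5, 7, 8, 9, 10, 11, 12}.
Not covered: 6 — 1 territory.

1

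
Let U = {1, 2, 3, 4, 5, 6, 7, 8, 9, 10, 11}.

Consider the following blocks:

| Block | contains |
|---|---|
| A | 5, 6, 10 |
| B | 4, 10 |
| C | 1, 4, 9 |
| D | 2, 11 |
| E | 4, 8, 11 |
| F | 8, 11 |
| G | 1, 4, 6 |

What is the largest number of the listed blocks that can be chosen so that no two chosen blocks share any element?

3

A, C, F are pairwise disjoint (A={5,6,10}; C={1,4,9}; F={8,11}).
Every remaining block overlaps one of these, and no 4 of the listed blocks are pairwise disjoint, so 3 is the maximum.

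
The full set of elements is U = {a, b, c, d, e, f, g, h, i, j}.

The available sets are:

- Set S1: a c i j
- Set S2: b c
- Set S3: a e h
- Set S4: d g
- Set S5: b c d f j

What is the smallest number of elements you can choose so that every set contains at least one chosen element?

3

The 3 elements {c, e, g} hit every set.
The sets S2, S3, S4 are pairwise disjoint, so any hitting set needs a separate element for each — at least 3. Hence 3 is optimal.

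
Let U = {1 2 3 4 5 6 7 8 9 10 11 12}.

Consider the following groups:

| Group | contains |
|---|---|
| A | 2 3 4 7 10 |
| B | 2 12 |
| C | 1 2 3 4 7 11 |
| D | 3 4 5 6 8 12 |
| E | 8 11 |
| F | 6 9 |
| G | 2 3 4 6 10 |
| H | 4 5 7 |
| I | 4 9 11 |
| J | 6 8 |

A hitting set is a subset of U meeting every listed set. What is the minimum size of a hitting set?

The 4 points {2, 4, 6, 11} hit every group.
The groups B, E, F, H are pairwise disjoint, so any hitting set needs a separate point for each — at least 4. Hence 4 is optimal.

4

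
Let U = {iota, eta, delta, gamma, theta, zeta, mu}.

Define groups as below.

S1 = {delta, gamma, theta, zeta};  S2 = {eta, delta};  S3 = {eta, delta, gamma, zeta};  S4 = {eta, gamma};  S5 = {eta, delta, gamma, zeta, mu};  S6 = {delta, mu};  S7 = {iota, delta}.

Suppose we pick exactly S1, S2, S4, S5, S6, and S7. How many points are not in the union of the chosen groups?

Union of S1, S2, S4, S5, S6, S7 = {iota, eta, delta, gamma, theta, zeta, mu} — that's every point, so 0 are uncovered.

0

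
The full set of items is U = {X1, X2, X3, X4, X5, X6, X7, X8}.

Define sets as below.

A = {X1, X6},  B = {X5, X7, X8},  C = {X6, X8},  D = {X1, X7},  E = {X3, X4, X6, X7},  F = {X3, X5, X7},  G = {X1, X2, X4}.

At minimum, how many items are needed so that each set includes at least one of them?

3

The 3 items {X2, X6, X7} hit every set.
The sets C, F, G are pairwise disjoint, so any hitting set needs a separate item for each — at least 3. Hence 3 is optimal.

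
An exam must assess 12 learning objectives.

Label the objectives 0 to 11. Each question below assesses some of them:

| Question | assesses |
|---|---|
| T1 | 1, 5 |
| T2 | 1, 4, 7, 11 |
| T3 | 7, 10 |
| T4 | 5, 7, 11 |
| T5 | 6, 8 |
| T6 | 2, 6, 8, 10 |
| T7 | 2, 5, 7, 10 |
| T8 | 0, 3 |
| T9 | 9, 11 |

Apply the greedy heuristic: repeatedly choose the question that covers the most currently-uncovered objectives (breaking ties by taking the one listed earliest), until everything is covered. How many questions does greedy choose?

Greedy: pick T2 (covers 4 new) → pick T6 (covers 4 new) → pick T8 (covers 2 new) → pick T1 (covers 1 new) → pick T9 (covers 1 new). Total picks: 5.

5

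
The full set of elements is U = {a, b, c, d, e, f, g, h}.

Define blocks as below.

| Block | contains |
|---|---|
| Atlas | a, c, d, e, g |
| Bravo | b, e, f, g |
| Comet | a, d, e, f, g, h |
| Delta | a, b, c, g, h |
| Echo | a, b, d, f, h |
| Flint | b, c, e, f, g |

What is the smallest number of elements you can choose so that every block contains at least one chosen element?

T = {g, h} meets every block (each contains at least one member of T), and |T| = 2.
No single element lies in every block, so at least 2 are needed and 2 is optimal.

2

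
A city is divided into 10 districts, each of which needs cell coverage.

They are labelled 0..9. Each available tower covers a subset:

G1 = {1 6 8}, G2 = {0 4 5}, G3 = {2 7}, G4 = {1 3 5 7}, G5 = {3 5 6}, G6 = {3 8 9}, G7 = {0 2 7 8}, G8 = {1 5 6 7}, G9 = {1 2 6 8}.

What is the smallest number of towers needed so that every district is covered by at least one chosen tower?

Take {G1, G2, G3, G6}. Their union is {0, 1, 2, 3, 4, 5, 6, 7, 8, 9}, which is all 10 districts.
No 3 of the 9 towers cover everything (all 84 combinations miss at least one district), so 4 is optimal.

4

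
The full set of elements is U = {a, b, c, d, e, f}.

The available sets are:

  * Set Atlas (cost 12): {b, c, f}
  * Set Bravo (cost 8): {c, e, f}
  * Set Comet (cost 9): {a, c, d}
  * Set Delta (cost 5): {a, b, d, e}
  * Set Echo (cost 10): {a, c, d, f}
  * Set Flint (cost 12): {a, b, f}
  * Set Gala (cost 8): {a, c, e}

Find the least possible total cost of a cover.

13

Bravo, Delta together cover every element (Bravo ∪ Delta = {a, b, c, d, e, f}); total cost 8 + 5 = 13.
No covering selection has total cost below 13.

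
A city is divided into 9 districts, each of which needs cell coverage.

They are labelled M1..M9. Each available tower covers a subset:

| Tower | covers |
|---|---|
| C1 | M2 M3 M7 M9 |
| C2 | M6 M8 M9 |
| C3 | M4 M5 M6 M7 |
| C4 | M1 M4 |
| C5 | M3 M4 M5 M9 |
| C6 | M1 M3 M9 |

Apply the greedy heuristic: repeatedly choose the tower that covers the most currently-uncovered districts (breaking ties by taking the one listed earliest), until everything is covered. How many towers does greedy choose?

Greedy: pick C1 (covers 4 new) → pick C3 (covers 3 new) → pick C2 (covers 1 new) → pick C4 (covers 1 new). Total picks: 4.

4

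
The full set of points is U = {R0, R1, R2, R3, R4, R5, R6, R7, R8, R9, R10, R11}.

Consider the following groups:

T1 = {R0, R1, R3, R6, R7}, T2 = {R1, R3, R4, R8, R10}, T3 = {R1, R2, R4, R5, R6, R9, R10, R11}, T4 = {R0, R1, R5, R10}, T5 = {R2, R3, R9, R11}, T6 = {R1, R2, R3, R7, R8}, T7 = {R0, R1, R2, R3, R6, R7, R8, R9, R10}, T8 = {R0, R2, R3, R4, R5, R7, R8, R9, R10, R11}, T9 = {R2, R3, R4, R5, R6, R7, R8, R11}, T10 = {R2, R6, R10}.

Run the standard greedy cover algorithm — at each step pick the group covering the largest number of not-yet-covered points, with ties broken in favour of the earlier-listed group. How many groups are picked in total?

Greedy: pick T8 (covers 10 new) → pick T1 (covers 2 new). Total picks: 2.

2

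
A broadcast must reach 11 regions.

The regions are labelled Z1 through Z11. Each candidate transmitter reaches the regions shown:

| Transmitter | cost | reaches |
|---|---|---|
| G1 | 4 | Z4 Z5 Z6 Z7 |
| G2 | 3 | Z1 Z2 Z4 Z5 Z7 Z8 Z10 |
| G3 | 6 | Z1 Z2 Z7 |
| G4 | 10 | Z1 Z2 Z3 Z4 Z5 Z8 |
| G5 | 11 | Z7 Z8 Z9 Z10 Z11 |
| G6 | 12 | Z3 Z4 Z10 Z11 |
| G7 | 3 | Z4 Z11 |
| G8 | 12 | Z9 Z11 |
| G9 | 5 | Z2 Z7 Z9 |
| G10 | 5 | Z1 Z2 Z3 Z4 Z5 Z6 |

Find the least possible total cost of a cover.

G2, G7, G9, G10 together cover every region (G2 ∪ G7 ∪ G9 ∪ G10 = {Z1, Z2, Z3, Z4, Z5, Z6, Z7, Z8, Z9, Z10, Z11}); total cost 3 + 3 + 5 + 5 = 16.
No covering selection has total cost below 16.

16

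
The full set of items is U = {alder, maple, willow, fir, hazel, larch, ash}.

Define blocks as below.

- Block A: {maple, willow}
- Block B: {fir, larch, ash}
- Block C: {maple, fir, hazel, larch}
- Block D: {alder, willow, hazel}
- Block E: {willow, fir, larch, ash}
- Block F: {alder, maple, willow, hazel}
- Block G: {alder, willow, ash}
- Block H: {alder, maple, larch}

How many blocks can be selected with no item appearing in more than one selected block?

2

B, D are pairwise disjoint (B={fir,larch,ash}; D={alder,willow,hazel}).
Every remaining block overlaps one of these, and no 3 of the listed blocks are pairwise disjoint, so 2 is the maximum.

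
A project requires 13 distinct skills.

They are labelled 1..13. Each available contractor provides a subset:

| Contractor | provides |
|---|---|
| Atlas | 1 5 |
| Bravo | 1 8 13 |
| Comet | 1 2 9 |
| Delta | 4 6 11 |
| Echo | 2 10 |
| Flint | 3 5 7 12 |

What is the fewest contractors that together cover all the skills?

5

Take {Bravo, Comet, Delta, Echo, Flint}. Their union is {1, 2, 3, 4, 5, 6, 7, 8, 9, 10, 11, 12, 13}, which is all 13 skills.
No 4 of the 6 contractors cover everything (all 15 combinations miss at least one skill), so 5 is optimal.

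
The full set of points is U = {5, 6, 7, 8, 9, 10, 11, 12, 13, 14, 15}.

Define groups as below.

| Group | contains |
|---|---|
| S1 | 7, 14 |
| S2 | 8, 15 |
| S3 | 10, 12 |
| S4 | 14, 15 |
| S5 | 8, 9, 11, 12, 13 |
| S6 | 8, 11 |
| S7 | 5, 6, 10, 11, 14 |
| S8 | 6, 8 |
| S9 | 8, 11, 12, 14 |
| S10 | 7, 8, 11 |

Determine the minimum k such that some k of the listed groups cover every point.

4

Take {S1, S2, S5, S7}. Their union is {5, 6, 7, 8, 9, 10, 11, 12, 13, 14, 15}, which is all 11 points.
No 3 of the 10 groups cover everything (all 120 combinations miss at least one point), so 4 is optimal.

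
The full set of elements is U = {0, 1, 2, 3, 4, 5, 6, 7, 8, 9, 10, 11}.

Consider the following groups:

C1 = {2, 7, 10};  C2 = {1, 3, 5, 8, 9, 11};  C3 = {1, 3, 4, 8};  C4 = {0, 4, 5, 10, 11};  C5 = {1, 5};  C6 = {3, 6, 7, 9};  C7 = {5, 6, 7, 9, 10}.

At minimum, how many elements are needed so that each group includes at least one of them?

The 3 elements {5, 7, 8} hit every group.
No choice of 2 elements meets every group, so 3 is the minimum.

3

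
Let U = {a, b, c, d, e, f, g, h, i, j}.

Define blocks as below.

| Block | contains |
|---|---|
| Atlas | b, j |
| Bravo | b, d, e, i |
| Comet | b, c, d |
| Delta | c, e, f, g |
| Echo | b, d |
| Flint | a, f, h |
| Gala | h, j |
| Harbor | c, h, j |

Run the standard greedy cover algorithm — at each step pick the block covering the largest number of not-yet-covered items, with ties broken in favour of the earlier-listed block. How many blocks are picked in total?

Greedy: pick Bravo (covers 4 new) → pick Delta (covers 3 new) → pick Flint (covers 2 new) → pick Atlas (covers 1 new). Total picks: 4.

4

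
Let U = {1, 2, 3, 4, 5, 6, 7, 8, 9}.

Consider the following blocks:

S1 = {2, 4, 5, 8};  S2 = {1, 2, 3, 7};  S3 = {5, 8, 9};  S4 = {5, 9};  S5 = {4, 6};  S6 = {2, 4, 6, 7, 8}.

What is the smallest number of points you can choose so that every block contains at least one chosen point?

3

H = {3, 4, 9} meets every block (each contains at least one member of H), and |H| = 3.
The blocks S2, S4, S5 are pairwise disjoint, so any hitting set needs a separate point for each — at least 3. Hence 3 is optimal.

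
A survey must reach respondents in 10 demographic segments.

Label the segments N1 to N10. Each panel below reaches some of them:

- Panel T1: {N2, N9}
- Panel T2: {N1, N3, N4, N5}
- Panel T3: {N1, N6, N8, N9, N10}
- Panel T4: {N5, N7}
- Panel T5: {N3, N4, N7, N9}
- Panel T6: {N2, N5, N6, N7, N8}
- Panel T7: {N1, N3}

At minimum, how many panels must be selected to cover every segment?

Take {T3, T5, T6}. Their union is {N1, N2, N3, N4, N5, N6, N7, N8, N9, N10}, which is all 10 segments.
Only T3 contains N10, so T3 is forced; the remaining 5 segments need at least 2 more panels (each remaining panel adds at most 3) — so at least 3 panels are needed, and 3 is optimal.

3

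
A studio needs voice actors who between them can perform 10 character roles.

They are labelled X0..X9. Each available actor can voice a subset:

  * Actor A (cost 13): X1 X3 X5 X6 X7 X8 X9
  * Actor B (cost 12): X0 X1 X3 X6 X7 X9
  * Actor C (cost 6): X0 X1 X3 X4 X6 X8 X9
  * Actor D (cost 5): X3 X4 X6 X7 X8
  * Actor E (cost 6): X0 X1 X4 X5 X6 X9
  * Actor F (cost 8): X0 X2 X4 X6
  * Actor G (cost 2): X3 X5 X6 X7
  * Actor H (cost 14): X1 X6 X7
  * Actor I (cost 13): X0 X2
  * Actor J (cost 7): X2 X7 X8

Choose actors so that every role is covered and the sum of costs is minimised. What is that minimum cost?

15

E, G, J together cover every role (E ∪ G ∪ J = {X0, X1, X2, X3, X4, X5, X6, X7, X8, X9}); total cost 6 + 2 + 7 = 15.
No covering selection has total cost below 15.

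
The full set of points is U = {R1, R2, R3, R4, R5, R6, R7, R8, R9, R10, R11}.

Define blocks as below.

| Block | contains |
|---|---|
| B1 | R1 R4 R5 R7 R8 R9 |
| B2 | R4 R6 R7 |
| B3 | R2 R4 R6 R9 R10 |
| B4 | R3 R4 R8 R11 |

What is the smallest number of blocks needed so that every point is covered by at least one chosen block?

3

B1, B3, and B4 cover everything between them: the union {R1, R2, R3, R4, R5, R6, R7, R8, R9, R10, R11} is all of U.
Only B1 contains R1, so B1 is forced; the remaining 5 points need at least 2 more blocks (each remaining block adds at most 3) — so at least 3 blocks are needed, and 3 is optimal.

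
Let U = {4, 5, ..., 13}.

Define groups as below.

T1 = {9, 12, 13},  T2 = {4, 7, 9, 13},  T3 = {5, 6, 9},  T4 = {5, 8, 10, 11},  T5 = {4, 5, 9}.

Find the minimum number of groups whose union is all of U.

4

Take {T1, T2, T3, T4}. Their union is {4, 5, 6, 7, 8, 9, 10, 11, 12, 13}, which is all 10 points.
Only T3 contains 6, so T3 is forced; the remaining 7 points need at least 3 more groups (each remaining group adds at most 3) — so at least 4 groups are needed, and 4 is optimal.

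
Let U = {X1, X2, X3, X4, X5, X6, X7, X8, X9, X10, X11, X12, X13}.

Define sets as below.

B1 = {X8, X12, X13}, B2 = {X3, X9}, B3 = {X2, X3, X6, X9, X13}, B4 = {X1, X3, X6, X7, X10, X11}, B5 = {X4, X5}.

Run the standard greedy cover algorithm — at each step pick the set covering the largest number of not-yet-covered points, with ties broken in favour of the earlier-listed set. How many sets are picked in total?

4

Greedy: pick B4 (covers 6 new) → pick B1 (covers 3 new) → pick B3 (covers 2 new) → pick B5 (covers 2 new). Total picks: 4.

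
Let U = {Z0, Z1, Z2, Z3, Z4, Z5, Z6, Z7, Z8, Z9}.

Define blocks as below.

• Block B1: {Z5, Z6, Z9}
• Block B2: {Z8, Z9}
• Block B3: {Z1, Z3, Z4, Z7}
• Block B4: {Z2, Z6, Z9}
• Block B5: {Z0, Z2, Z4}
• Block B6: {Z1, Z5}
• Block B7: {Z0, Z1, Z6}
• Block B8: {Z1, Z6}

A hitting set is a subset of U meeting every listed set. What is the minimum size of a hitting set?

The 3 items {Z0, Z1, Z9} hit every block.
The blocks B2, B5, B8 are pairwise disjoint, so any hitting set needs a separate item for each — at least 3. Hence 3 is optimal.

3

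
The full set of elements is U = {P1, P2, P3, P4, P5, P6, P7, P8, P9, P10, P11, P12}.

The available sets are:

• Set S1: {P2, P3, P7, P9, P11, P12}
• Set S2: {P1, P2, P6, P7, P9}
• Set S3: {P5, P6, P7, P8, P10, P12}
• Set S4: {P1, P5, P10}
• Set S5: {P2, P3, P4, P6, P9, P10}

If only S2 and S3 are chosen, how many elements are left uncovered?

3

Union of S2, S3 = {P1, P2, P5, P6, P7, P8, P9, P10, P12}.
Not covered: P3, P4, P11 — 3 elements.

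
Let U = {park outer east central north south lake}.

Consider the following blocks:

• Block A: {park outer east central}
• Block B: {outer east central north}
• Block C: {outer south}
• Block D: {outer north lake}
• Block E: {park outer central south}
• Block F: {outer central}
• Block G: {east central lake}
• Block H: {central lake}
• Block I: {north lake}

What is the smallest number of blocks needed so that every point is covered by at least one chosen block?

Take {E, G, I}. Their union is {park, outer, east, central, north, south, lake}, which is all 7 points.
No 2 of the 9 blocks cover everything (all 36 combinations miss at least one point), so 3 is optimal.

3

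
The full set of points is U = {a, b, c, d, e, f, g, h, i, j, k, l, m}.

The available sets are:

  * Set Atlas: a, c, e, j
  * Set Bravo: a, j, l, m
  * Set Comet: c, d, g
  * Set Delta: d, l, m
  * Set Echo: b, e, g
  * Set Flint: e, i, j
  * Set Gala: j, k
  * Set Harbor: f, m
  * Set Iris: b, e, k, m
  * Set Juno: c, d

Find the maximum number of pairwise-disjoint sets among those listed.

4

Echo, Gala, Harbor, Juno are pairwise disjoint (Echo={b,e,g}; Gala={j,k}; Harbor={f,m}; Juno={c,d}).
Every remaining set overlaps one of these, and no 5 of the listed sets are pairwise disjoint, so 4 is the maximum.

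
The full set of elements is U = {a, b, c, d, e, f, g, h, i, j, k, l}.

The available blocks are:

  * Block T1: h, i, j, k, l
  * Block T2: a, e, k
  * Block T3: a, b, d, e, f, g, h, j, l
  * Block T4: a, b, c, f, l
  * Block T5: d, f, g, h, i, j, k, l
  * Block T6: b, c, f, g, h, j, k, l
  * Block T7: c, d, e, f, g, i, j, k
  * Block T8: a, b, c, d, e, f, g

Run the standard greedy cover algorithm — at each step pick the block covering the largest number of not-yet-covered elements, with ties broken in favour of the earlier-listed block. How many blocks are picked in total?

Greedy: pick T3 (covers 9 new) → pick T7 (covers 3 new). Total picks: 2.

2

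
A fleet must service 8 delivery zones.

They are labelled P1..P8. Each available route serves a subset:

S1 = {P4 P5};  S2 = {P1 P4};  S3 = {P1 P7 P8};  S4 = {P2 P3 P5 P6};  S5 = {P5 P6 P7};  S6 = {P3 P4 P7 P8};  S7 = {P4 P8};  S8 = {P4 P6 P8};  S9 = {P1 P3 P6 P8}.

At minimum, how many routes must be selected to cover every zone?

S3 and S4 and S7 together: S3 ∪ S4 ∪ S7 = {P1, P2, P3, P4, P5, P6, P7, P8} — every zone is covered.
Only S4 contains P2, so S4 is forced; the remaining 4 zones need at least 2 more routes (each remaining route adds at most 3) — so at least 3 routes are needed, and 3 is optimal.

3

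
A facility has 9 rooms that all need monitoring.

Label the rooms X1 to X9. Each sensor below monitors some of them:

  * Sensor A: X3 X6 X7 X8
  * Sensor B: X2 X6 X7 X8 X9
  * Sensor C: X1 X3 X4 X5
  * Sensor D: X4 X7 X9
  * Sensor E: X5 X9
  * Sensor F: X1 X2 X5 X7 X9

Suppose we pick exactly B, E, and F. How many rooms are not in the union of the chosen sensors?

Union of B, E, F = {X1, X2, X5, X6, X7, X8, X9}.
Not covered: X3, X4 — 2 rooms.

2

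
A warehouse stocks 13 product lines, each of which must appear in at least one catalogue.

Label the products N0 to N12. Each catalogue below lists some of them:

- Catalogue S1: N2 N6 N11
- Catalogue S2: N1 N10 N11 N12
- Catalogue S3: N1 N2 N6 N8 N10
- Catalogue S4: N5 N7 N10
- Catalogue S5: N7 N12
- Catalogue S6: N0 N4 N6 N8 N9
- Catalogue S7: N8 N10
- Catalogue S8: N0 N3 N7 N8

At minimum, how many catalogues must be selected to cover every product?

Take {S1, S2, S4, S6, S8}. Their union is {N0, N1, N2, N3, N4, N5, N6, N7, N8, N9, N10, N11, N12}, which is all 13 products.
No 4 of the 8 catalogues cover everything (all 70 combinations miss at least one product), so 5 is optimal.

5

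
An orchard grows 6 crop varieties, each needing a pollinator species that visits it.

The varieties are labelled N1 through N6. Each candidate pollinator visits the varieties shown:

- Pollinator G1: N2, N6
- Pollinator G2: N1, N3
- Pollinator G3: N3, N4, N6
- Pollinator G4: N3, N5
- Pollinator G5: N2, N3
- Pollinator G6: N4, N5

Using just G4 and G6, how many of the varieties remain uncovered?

Union of G4, G6 = {N3, N4, N5}.
Not covered: N1, N2, N6 — 3 varieties.

3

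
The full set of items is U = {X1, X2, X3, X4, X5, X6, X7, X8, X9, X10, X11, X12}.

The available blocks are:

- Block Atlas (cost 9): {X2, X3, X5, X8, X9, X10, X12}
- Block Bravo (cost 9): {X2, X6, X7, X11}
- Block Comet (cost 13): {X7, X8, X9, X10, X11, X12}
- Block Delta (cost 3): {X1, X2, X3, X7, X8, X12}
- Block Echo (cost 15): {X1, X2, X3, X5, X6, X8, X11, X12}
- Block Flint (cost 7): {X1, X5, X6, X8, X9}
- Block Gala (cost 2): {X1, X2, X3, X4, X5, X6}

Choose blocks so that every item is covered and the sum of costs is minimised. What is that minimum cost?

15

Comet, Gala together cover every item (Comet ∪ Gala = {X1, X2, X3, X4, X5, X6, X7, X8, X9, X10, X11, X12}); total cost 13 + 2 = 15.
The greedy pick Gala, Delta, Comet costs 18; no covering selection beats 15.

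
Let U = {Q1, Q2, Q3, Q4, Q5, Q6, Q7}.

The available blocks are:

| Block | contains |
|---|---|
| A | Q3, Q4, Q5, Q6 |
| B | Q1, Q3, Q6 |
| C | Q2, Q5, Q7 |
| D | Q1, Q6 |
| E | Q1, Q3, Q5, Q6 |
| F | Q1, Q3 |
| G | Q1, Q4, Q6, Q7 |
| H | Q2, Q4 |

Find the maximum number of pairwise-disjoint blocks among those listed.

2

B, C are pairwise disjoint (B={Q1,Q3,Q6}; C={Q2,Q5,Q7}).
Every remaining block overlaps one of these, and no 3 of the listed blocks are pairwise disjoint, so 2 is the maximum.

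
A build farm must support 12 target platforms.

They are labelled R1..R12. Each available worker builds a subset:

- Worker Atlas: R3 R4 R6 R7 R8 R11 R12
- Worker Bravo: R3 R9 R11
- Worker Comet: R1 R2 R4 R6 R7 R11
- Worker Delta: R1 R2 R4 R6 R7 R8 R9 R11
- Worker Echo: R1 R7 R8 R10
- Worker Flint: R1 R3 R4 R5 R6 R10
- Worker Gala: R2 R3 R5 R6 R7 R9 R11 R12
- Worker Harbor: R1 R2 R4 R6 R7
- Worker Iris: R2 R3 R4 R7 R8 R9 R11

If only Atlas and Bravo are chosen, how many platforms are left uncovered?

4

Union of Atlas, Bravo = {R3, R4, R6, R7, R8, R9, R11, R12}.
Not covered: R1, R2, R5, R10 — 4 platforms.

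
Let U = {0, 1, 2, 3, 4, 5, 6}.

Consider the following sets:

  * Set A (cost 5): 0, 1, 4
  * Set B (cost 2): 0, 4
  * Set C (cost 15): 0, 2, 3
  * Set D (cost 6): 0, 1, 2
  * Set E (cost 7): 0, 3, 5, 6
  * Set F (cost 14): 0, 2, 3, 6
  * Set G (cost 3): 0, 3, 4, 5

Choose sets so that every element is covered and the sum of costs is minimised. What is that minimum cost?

15

B, D, E together cover every element (B ∪ D ∪ E = {0, 1, 2, 3, 4, 5, 6}); total cost 2 + 6 + 7 = 15.
The greedy pick G, D, E costs 16; no covering selection beats 15.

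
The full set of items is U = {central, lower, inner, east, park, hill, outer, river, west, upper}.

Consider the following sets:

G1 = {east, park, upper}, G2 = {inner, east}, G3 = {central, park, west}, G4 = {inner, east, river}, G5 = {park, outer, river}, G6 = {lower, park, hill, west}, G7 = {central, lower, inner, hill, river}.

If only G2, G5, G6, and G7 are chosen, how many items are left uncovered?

1

Union of G2, G5, G6, G7 = {central, lower, inner, east, park, hill, outer, river, west}.
Not covered: upper — 1 item.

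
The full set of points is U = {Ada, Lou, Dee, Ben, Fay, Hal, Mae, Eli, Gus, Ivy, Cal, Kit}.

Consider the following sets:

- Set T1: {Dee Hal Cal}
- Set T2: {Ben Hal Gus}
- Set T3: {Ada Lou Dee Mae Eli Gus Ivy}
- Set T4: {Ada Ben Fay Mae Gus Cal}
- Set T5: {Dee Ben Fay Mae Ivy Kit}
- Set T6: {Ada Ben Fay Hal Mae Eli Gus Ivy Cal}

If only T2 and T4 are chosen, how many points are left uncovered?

Union of T2, T4 = {Ada, Ben, Fay, Hal, Mae, Gus, Cal}.
Not covered: Lou, Dee, Eli, Ivy, Kit — 5 points.

5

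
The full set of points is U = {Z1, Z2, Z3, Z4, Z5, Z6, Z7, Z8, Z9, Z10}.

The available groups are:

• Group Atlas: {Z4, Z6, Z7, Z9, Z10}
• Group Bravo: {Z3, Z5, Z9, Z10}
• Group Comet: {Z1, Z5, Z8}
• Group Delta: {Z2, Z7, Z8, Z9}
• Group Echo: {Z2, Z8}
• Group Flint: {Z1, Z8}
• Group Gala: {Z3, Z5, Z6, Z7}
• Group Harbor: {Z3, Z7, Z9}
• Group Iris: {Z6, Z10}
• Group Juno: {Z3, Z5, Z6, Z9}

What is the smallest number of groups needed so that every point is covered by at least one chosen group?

4

Take {Atlas, Comet, Echo, Juno}. Their union is {Z1, Z2, Z3, Z4, Z5, Z6, Z7, Z8, Z9, Z10}, which is all 10 points.
No 3 of the 10 groups cover everything (all 120 combinations miss at least one point), so 4 is optimal.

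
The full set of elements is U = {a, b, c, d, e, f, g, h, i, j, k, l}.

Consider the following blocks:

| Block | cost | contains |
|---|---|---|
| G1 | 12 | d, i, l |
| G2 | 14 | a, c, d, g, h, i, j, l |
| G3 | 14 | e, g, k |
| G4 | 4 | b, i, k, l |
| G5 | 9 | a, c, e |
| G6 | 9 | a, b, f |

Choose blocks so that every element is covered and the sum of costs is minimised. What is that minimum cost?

36

G2, G4, G5, G6 together cover every element (G2 ∪ G4 ∪ G5 ∪ G6 = {a, b, c, d, e, f, g, h, i, j, k, l}); total cost 14 + 4 + 9 + 9 = 36.
No covering selection has total cost below 36.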